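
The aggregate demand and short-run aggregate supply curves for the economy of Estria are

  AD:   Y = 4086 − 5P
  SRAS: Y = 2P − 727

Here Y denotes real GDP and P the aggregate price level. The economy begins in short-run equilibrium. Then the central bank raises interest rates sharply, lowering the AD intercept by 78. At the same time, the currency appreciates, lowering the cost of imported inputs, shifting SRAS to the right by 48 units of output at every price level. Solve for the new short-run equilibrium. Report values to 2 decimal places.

P = 669.57, Y = 660.14

After both shocks: AD is Y = 4008 − 5P and SRAS is Y = 2P − 679.
Setting them equal: 4687 = 7P, so P = 669.57.
Substituting into AD, Y = 660.14.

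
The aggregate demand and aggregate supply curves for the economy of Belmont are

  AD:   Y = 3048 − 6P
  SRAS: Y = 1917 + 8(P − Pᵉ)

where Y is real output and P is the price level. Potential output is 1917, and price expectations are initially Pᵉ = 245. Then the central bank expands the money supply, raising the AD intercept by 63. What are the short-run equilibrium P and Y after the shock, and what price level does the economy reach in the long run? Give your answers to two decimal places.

AD shifts right: new AD is Y = 3111 − 6P. With Pᵉ = 245, SRAS is Y = 8P − 43.
Short run: 3111 − 6P = 8P − 43 gives 3154 = 14P, so P = 225.29 and Y = 3111 − 6P = 1759.29.
Y = 1759.29 is below potential 1917; expectations adjust and SRAS shifts right until Y = 1917.
Long run: on the new AD curve, 1917 = 3111 − 6P gives P = 199.00.

Short run: P = 225.29, Y = 1759.29. Long run: P = 199.00.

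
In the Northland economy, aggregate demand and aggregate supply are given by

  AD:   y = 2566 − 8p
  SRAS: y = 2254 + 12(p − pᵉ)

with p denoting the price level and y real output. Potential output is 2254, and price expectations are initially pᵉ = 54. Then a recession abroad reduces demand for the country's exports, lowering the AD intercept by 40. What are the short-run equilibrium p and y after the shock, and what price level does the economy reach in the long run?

AD shifts left: new AD is y = 2526 − 8p. With pᵉ = 54, SRAS is y = 1606 + 12p.
Short run: 2526 − 8p = 1606 + 12p gives 920 = 20p, so p = 46 and y = 2526 − 8·46 = 2158.
y = 2158 is below potential 2254; expectations adjust and SRAS shifts right until y = 2254.
Long run: on the new AD curve, 2254 = 2526 − 8p gives p = 34.

Short run: p = 46, y = 2158. Long run: p = 34.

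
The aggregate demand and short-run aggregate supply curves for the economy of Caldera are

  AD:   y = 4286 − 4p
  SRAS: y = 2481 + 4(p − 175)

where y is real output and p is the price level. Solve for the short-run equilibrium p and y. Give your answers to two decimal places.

p = 313.13, y = 3033.50

Write SRAS as y = 2481 + 4p − 700 = 1781 + 4p.
Set AD = SRAS: 4286 − 4p = 1781 + 4p, so 2505 = 8p and p = 313.13.
Substituting into AD, y = 4286 − 4p = 3033.50.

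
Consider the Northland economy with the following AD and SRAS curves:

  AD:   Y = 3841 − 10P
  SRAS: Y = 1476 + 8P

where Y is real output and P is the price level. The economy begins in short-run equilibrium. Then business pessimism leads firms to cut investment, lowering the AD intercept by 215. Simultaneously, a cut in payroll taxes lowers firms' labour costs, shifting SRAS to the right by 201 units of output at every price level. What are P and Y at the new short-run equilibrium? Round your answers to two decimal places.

After both shocks: AD is Y = 3626 − 10P and SRAS is Y = 1677 + 8P.
Setting them equal: 1949 = 18P, so P = 108.28.
Substituting into AD, Y = 2543.22.

P = 108.28, Y = 2543.22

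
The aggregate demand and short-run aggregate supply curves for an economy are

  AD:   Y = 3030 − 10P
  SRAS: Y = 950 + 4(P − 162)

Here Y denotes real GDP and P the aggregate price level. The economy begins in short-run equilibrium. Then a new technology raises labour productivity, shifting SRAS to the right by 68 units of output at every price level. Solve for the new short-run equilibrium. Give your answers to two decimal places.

This is a positive supply shock: SRAS shifts right.
New SRAS: Y = 370 + 4P.
Set AD = SRAS: 3030 − 10P = 370 + 4P, so 2660 = 14P and P = 190.00.
Substituting into AD, Y = 1130.00.

P = 190.00, Y = 1130.00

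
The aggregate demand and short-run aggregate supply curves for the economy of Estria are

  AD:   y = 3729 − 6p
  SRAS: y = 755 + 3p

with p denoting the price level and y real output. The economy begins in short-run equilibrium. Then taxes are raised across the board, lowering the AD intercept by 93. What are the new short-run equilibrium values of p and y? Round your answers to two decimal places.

p = 320.11, y = 1715.33

This is a negative demand shock: AD shifts left.
New AD: y = 3636 − 6p.
Set AD = SRAS: 3636 − 6p = 755 + 3p, so 2881 = 9p and p = 320.11.
Substituting into AD, y = 1715.33.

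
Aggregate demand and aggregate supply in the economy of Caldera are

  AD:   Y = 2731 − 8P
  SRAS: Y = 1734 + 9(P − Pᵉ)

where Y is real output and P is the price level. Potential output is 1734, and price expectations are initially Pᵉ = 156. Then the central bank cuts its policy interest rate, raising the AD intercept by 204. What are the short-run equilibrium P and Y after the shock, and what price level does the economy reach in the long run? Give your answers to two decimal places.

Short run: P = 153.24, Y = 1709.12. Long run: P = 150.13.

AD shifts right: new AD is Y = 2935 − 8P. With Pᵉ = 156, SRAS is Y = 330 + 9P.
Short run: 2935 − 8P = 330 + 9P gives 2605 = 17P, so P = 153.24 and Y = 2935 − 8P = 1709.12.
Y = 1709.12 is below potential 1734; expectations adjust and SRAS shifts right until Y = 1734.
Long run: on the new AD curve, 1734 = 2935 − 8P gives P = 150.13.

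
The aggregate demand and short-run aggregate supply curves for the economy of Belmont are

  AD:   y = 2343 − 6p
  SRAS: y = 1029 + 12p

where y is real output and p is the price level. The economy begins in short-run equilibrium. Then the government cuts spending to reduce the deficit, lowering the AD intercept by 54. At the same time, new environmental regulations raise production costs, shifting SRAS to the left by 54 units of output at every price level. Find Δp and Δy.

Δp = +0, Δy = -54

After both shocks: AD is y = 2289 − 6p and SRAS is y = 975 + 12p.
Setting them equal: 1314 = 18p, so p = 73.
y = 2289 − 6·73 = 1851.
Initially p = 73, y = 1905, so Δp = +0 and Δy = -54.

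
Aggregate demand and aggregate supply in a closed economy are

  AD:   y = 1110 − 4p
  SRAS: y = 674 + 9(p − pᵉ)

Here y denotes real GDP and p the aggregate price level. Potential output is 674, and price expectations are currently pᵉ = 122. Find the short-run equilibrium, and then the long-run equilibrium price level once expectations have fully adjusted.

Short run: with pᵉ = 122, SRAS is y = 9p − 424. Setting AD = SRAS gives 1534 = 13p, so p = 118 and y = 1110 − 4·118 = 638.
Output 638 is below potential 674, so over time expected prices fall and SRAS shifts right until y returns to 674.
Long run: y = 674 on the AD curve gives 674 = 1110 − 4p, so p = 109.

Short run: p = 118, y = 638. Long run: p = 109.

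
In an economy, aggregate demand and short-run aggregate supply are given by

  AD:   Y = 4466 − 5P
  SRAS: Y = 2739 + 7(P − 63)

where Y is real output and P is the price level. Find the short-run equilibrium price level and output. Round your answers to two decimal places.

Write SRAS as Y = 2739 + 7P − 441 = 2298 + 7P.
Set AD = SRAS: 4466 − 5P = 2298 + 7P, so 2168 = 12P and P = 180.67.
Substituting into AD, Y = 4466 − 5P = 3562.67.

P = 180.67, Y = 3562.67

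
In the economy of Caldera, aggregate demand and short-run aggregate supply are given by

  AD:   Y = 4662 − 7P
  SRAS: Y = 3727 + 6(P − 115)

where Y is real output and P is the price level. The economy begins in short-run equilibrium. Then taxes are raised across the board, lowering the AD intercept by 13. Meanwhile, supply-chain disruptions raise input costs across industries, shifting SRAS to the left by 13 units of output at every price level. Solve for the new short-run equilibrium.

P = 125, Y = 3774

After both shocks: AD is Y = 4649 − 7P and SRAS is Y = 3024 + 6P.
Setting them equal: 1625 = 13P, so P = 125.
Y = 4649 − 7·125 = 3774.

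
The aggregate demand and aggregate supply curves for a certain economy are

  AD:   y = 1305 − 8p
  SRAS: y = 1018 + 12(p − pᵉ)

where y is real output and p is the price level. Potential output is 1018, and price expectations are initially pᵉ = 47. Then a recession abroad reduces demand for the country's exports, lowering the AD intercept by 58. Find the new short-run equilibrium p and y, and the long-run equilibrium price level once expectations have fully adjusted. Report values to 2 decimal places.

AD shifts left: new AD is y = 1247 − 8p. With pᵉ = 47, SRAS is y = 454 + 12p.
Short run: 1247 − 8p = 454 + 12p gives 793 = 20p, so p = 39.65 and y = 1247 − 8p = 929.80.
y = 929.80 is below potential 1018; expectations adjust and SRAS shifts right until y = 1018.
Long run: on the new AD curve, 1018 = 1247 − 8p gives p = 28.63.

Short run: p = 39.65, y = 929.80. Long run: p = 28.63.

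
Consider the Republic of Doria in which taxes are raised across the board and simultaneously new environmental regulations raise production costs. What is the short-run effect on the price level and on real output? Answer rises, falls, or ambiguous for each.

The first event is a negative demand shock: AD shifts left, which by itself pushes P down and Y down.
The second is an adverse supply shock: SRAS shifts left, which by itself pushes P up and Y down.
The two shocks push P in opposite directions, so the effect on P is ambiguous. Both shocks push Y down, so Y falls.

Price level: ambiguous; output: falls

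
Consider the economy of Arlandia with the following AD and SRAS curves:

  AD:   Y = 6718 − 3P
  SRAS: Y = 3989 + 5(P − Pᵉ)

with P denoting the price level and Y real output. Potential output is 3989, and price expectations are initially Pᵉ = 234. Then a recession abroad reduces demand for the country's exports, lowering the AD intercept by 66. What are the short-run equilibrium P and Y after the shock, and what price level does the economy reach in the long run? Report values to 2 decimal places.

AD shifts left: new AD is Y = 6652 − 3P. With Pᵉ = 234, SRAS is Y = 2819 + 5P.
Short run: 6652 − 3P = 2819 + 5P gives 3833 = 8P, so P = 479.13 and Y = 6652 − 3P = 5214.63.
Y = 5214.63 is above potential 3989; expectations adjust and SRAS shifts left until Y = 3989.
Long run: on the new AD curve, 3989 = 6652 − 3P gives P = 887.67.

Short run: P = 479.13, Y = 5214.63. Long run: P = 887.67.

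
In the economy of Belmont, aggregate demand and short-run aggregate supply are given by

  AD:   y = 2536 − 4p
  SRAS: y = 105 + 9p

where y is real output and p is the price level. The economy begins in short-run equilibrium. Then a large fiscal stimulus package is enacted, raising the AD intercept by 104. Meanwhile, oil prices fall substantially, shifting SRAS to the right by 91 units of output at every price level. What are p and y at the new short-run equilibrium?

p = 188, y = 1888

After both shocks: AD is y = 2640 − 4p and SRAS is y = 196 + 9p.
Setting them equal: 2444 = 13p, so p = 188.
y = 2640 − 4·188 = 1888.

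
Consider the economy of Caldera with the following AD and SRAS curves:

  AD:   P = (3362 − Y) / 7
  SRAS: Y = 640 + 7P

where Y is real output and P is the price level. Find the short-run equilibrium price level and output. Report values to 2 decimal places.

Rearrange AD to Y = 3362 − 7P.
Set AD = SRAS: 3362 − 7P = 640 + 7P, so 2722 = 14P and P = 194.43.
Substituting into AD, Y = 3362 − 7P = 2001.00.

P = 194.43, Y = 2001.00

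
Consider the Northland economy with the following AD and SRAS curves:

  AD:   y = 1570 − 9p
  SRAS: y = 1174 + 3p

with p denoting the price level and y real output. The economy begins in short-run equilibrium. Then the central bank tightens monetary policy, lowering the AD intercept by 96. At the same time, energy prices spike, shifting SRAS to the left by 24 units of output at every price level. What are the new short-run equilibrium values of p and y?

After both shocks: AD is y = 1474 − 9p and SRAS is y = 1150 + 3p.
Setting them equal: 324 = 12p, so p = 27.
y = 1474 − 9·27 = 1231.

p = 27, y = 1231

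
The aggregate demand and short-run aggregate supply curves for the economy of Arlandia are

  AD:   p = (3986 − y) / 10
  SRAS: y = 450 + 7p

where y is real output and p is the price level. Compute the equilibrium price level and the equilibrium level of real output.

p = 208, y = 1906

Rearrange AD to y = 3986 − 10p.
Set AD = SRAS: 3986 − 10p = 450 + 7p, so 3536 = 17p and p = 208.
Then y = 3986 − 10·208 = 1906.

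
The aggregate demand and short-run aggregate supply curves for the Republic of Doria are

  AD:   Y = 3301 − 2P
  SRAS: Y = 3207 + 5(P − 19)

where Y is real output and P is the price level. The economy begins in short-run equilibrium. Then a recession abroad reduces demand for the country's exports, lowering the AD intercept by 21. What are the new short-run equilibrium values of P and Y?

P = 24, Y = 3232

This is a negative demand shock: AD shifts left.
New AD: Y = 3280 − 2P.
SRAS can be written Y = 3112 + 5P.
Set AD = SRAS: 3280 − 2P = 3112 + 5P, so 168 = 7P and P = 24.
Y = 3280 − 2·24 = 3232.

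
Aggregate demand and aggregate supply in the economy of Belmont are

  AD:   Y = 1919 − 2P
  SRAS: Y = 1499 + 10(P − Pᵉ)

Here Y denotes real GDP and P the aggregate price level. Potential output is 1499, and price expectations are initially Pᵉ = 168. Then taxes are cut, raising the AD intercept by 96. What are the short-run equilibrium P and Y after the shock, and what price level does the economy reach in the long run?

Short run: P = 183, Y = 1649. Long run: P = 258.

AD shifts right: new AD is Y = 2015 − 2P. With Pᵉ = 168, SRAS is Y = 10P − 181.
Short run: 2015 − 2P = 10P − 181 gives 2196 = 12P, so P = 183 and Y = 2015 − 2·183 = 1649.
Y = 1649 is above potential 1499; expectations adjust and SRAS shifts left until Y = 1499.
Long run: on the new AD curve, 1499 = 2015 − 2P gives P = 258.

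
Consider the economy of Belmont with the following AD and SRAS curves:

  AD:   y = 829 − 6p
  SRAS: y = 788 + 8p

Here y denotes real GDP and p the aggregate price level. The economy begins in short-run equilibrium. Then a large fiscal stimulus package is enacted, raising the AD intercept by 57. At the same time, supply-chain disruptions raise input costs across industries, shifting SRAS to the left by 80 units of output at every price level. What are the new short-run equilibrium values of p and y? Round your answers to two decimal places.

After both shocks: AD is y = 886 − 6p and SRAS is y = 708 + 8p.
Setting them equal: 178 = 14p, so p = 12.71.
Substituting into AD, y = 809.71.

p = 12.71, y = 809.71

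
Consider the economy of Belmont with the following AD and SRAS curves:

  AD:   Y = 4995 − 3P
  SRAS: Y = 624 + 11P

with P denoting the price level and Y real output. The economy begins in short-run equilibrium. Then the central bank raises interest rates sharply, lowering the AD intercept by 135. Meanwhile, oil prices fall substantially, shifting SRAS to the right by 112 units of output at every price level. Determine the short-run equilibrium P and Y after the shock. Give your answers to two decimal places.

After both shocks: AD is Y = 4860 − 3P and SRAS is Y = 736 + 11P.
Setting them equal: 4124 = 14P, so P = 294.57.
Substituting into AD, Y = 3976.29.

P = 294.57, Y = 3976.29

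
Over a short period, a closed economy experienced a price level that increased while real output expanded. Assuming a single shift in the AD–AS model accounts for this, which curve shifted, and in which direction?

P rose and Y rose. An AD shift moves P and Y in the same direction; an SRAS shift moves them in opposite directions.
Here P and Y moved in the same direction, so the AD curve shifted.
Since Y rose, AD shifted right.

AD shifted right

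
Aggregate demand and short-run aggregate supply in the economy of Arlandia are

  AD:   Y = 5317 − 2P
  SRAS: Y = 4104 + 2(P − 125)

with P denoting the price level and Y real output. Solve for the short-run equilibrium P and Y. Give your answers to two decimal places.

P = 365.75, Y = 4585.50

Write SRAS as Y = 4104 + 2P − 250 = 3854 + 2P.
Set AD = SRAS: 5317 − 2P = 3854 + 2P, so 1463 = 4P and P = 365.75.
Substituting into AD, Y = 5317 − 2P = 4585.50.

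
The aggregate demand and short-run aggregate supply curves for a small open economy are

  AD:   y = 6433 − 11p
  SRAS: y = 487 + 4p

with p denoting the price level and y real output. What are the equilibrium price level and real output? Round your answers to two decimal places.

p = 396.40, y = 2072.60

Set AD = SRAS: 6433 − 11p = 487 + 4p, so 5946 = 15p and p = 396.40.
Substituting into AD, y = 6433 − 11p = 2072.60.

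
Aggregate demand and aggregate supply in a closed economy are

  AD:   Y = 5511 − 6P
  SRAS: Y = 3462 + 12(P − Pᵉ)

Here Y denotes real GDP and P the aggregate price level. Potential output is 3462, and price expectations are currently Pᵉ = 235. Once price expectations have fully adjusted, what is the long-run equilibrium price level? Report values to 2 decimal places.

Short run: with Pᵉ = 235, SRAS is Y = 642 + 12P. Setting AD = SRAS gives 4869 = 18P, so P = 270.50 and Y = 5511 − 6P = 3888.00.
Output 3888.00 is above potential 3462, so over time expected prices rise and SRAS shifts left until Y returns to 3462.
Long run: Y = 3462 on the AD curve gives 3462 = 5511 − 6P, so P = 341.50.

Long-run P = 341.50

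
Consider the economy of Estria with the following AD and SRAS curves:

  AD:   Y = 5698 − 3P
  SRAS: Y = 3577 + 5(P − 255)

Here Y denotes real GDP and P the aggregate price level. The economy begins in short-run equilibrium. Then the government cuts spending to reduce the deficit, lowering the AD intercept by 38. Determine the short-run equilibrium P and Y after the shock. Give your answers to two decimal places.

This is a negative demand shock: AD shifts left.
New AD: Y = 5660 − 3P.
SRAS can be written Y = 2302 + 5P.
Set AD = SRAS: 5660 − 3P = 2302 + 5P, so 3358 = 8P and P = 419.75.
Substituting into AD, Y = 4400.75.

P = 419.75, Y = 4400.75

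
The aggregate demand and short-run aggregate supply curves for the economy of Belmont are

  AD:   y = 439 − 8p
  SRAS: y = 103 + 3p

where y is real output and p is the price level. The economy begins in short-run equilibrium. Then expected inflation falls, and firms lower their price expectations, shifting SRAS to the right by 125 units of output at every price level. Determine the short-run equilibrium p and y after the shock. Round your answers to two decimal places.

p = 19.18, y = 285.55

This is a positive supply shock: SRAS shifts right.
New SRAS: y = 228 + 3p.
Set AD = SRAS: 439 − 8p = 228 + 3p, so 211 = 11p and p = 19.18.
Substituting into AD, y = 285.55.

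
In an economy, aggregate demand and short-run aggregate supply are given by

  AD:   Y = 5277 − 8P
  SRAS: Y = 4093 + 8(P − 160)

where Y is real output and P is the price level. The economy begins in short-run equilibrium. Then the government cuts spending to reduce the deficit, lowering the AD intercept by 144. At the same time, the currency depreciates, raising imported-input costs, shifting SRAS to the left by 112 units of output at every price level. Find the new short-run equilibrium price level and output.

P = 152, Y = 3917

After both shocks: AD is Y = 5133 − 8P and SRAS is Y = 2701 + 8P.
Setting them equal: 2432 = 16P, so P = 152.
Y = 5133 − 8·152 = 3917.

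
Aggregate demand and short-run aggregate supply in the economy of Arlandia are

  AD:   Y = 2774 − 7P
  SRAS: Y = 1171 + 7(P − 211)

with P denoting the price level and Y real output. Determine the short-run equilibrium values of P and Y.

P = 220, Y = 1234

Write SRAS as Y = 1171 + 7P − 1477 = 7P − 306.
Set AD = SRAS: 2774 − 7P = 7P − 306, so 3080 = 14P and P = 220.
Then Y = 2774 − 7·220 = 1234.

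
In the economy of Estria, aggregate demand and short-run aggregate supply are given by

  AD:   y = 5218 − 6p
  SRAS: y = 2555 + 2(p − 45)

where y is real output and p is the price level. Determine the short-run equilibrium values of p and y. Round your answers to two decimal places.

Write SRAS as y = 2555 + 2p − 90 = 2465 + 2p.
Set AD = SRAS: 5218 − 6p = 2465 + 2p, so 2753 = 8p and p = 344.13.
Substituting into AD, y = 5218 − 6p = 3153.25.

p = 344.13, y = 3153.25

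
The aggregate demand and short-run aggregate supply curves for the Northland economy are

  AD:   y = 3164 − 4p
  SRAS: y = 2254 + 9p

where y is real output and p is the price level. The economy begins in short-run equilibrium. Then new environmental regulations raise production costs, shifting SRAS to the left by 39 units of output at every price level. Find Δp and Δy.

This is a negative supply shock: SRAS shifts left.
New SRAS: y = 2215 + 9p.
Set AD = SRAS: 3164 − 4p = 2215 + 9p, so 949 = 13p and p = 73.
y = 3164 − 4·73 = 2872.
Initially p = 70, y = 2884, so Δp = +3 and Δy = -12.

Δp = +3, Δy = -12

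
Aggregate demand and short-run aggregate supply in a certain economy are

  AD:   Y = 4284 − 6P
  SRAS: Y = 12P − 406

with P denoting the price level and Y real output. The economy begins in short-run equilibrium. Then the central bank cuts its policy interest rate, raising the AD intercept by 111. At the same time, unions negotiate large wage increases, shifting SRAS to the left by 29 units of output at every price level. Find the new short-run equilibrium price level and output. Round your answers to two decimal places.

P = 268.33, Y = 2785.00

After both shocks: AD is Y = 4395 − 6P and SRAS is Y = 12P − 435.
Setting them equal: 4830 = 18P, so P = 268.33.
Substituting into AD, Y = 2785.00.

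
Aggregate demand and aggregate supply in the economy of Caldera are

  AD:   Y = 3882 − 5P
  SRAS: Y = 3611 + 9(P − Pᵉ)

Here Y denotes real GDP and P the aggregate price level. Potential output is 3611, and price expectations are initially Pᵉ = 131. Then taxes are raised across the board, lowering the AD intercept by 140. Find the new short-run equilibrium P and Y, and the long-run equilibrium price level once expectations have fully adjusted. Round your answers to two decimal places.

AD shifts left: new AD is Y = 3742 − 5P. With Pᵉ = 131, SRAS is Y = 2432 + 9P.
Short run: 3742 − 5P = 2432 + 9P gives 1310 = 14P, so P = 93.57 and Y = 3742 − 5P = 3274.14.
Y = 3274.14 is below potential 3611; expectations adjust and SRAS shifts right until Y = 3611.
Long run: on the new AD curve, 3611 = 3742 − 5P gives P = 26.20.

Short run: P = 93.57, Y = 3274.14. Long run: P = 26.20.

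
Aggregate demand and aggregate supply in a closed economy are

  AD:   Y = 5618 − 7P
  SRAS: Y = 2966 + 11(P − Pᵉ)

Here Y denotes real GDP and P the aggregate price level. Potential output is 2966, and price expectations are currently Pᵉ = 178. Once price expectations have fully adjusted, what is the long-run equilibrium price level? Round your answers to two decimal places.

Long-run P = 378.86

Short run: with Pᵉ = 178, SRAS is Y = 1008 + 11P. Setting AD = SRAS gives 4610 = 18P, so P = 256.11 and Y = 5618 − 7P = 3825.22.
Output 3825.22 is above potential 2966, so over time expected prices rise and SRAS shifts left until Y returns to 2966.
Long run: Y = 2966 on the AD curve gives 2966 = 5618 − 7P, so P = 378.86.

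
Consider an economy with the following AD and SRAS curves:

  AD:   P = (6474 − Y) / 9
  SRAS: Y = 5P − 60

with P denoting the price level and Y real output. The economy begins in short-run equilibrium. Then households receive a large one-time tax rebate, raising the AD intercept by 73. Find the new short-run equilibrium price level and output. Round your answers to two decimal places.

This is a positive demand shock: AD shifts right.
New AD: Y = 6547 − 9P.
Set AD = SRAS: 6547 − 9P = 5P − 60, so 6607 = 14P and P = 471.93.
Substituting into AD, Y = 2299.64.

P = 471.93, Y = 2299.64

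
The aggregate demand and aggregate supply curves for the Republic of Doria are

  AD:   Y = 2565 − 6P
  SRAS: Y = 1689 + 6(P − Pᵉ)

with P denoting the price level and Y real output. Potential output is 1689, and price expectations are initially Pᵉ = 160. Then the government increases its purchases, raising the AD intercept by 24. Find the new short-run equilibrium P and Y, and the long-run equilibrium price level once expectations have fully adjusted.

AD shifts right: new AD is Y = 2589 − 6P. With Pᵉ = 160, SRAS is Y = 729 + 6P.
Short run: 2589 − 6P = 729 + 6P gives 1860 = 12P, so P = 155 and Y = 2589 − 6·155 = 1659.
Y = 1659 is below potential 1689; expectations adjust and SRAS shifts right until Y = 1689.
Long run: on the new AD curve, 1689 = 2589 − 6P gives P = 150.

Short run: P = 155, Y = 1659. Long run: P = 150.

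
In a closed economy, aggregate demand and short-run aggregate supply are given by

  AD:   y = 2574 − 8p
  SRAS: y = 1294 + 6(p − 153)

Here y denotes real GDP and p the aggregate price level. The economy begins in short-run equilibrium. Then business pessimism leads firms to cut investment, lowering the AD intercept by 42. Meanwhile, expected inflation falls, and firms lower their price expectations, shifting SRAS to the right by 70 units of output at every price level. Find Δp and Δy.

Δp = -8, Δy = +22

After both shocks: AD is y = 2532 − 8p and SRAS is y = 446 + 6p.
Setting them equal: 2086 = 14p, so p = 149.
y = 2532 − 8·149 = 1340.
Initially p = 157, y = 1318, so Δp = -8 and Δy = +22.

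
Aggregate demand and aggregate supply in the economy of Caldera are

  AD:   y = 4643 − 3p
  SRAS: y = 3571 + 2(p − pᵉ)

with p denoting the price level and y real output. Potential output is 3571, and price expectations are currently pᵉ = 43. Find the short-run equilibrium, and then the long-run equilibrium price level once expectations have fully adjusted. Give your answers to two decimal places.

Short run: with pᵉ = 43, SRAS is y = 3485 + 2p. Setting AD = SRAS gives 1158 = 5p, so p = 231.60 and y = 4643 − 3p = 3948.20.
Output 3948.20 is above potential 3571, so over time expected prices rise and SRAS shifts left until y returns to 3571.
Long run: y = 3571 on the AD curve gives 3571 = 4643 − 3p, so p = 357.33.

Short run: p = 231.60, y = 3948.20. Long run: p = 357.33.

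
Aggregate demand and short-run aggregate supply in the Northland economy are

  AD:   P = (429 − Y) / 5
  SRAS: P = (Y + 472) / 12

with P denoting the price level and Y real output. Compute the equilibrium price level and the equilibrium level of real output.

P = 53, Y = 164

Rearrange AD to Y = 429 − 5P.
Rearrange SRAS to Y = 12P − 472.
Set AD = SRAS: 429 − 5P = 12P − 472, so 901 = 17P and P = 53.
Then Y = 429 − 5·53 = 164.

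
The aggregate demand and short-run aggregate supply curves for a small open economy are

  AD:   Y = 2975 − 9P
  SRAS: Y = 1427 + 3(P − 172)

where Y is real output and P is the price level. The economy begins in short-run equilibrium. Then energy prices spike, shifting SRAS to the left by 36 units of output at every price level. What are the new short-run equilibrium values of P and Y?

This is a negative supply shock: SRAS shifts left.
New SRAS: Y = 875 + 3P.
Set AD = SRAS: 2975 − 9P = 875 + 3P, so 2100 = 12P and P = 175.
Y = 2975 − 9·175 = 1400.

P = 175, Y = 1400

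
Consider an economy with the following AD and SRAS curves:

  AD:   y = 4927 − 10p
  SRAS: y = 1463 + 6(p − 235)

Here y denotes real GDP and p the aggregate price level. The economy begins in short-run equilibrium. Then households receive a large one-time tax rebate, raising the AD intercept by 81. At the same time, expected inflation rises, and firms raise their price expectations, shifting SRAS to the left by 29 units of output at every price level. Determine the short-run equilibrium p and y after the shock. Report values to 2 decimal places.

p = 311.50, y = 1893.00

After both shocks: AD is y = 5008 − 10p and SRAS is y = 24 + 6p.
Setting them equal: 4984 = 16p, so p = 311.50.
Substituting into AD, y = 1893.00.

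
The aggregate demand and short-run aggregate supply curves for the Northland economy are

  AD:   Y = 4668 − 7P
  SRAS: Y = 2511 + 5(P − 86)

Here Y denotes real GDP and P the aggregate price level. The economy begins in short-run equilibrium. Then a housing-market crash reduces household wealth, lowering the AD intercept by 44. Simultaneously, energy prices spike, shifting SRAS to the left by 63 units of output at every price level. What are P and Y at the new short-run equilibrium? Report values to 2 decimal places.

After both shocks: AD is Y = 4624 − 7P and SRAS is Y = 2018 + 5P.
Setting them equal: 2606 = 12P, so P = 217.17.
Substituting into AD, Y = 3103.83.

P = 217.17, Y = 3103.83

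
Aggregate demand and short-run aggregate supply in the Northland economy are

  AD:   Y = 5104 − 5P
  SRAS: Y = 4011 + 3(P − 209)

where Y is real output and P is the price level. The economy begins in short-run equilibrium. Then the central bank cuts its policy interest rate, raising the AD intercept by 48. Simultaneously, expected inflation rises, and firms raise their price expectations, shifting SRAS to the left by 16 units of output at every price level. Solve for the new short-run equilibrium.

After both shocks: AD is Y = 5152 − 5P and SRAS is Y = 3368 + 3P.
Setting them equal: 1784 = 8P, so P = 223.
Y = 5152 − 5·223 = 4037.

P = 223, Y = 4037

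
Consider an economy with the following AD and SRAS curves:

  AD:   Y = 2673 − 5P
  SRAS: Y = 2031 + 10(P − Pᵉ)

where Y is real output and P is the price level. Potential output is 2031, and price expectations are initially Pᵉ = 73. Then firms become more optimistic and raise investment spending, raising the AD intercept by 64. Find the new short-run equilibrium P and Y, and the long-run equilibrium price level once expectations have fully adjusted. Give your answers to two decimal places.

Short run: P = 95.73, Y = 2258.33. Long run: P = 141.20.

AD shifts right: new AD is Y = 2737 − 5P. With Pᵉ = 73, SRAS is Y = 1301 + 10P.
Short run: 2737 − 5P = 1301 + 10P gives 1436 = 15P, so P = 95.73 and Y = 2737 − 5P = 2258.33.
Y = 2258.33 is above potential 2031; expectations adjust and SRAS shifts left until Y = 2031.
Long run: on the new AD curve, 2031 = 2737 − 5P gives P = 141.20.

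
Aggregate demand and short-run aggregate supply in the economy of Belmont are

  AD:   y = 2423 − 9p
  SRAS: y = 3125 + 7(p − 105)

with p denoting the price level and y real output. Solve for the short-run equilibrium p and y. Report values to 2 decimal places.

Write SRAS as y = 3125 + 7p − 735 = 2390 + 7p.
Set AD = SRAS: 2423 − 9p = 2390 + 7p, so 33 = 16p and p = 2.06.
Substituting into AD, y = 2423 − 9p = 2404.44.

p = 2.06, y = 2404.44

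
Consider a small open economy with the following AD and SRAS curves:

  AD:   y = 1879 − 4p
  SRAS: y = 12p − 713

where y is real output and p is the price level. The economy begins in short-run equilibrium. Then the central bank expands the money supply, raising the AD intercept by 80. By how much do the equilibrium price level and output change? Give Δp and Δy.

Δp = +5, Δy = +60

This is a positive demand shock: AD shifts right.
New AD: y = 1959 − 4p.
Set AD = SRAS: 1959 − 4p = 12p − 713, so 2672 = 16p and p = 167.
y = 1959 − 4·167 = 1291.
Initially p = 162, y = 1231, so Δp = +5 and Δy = +60.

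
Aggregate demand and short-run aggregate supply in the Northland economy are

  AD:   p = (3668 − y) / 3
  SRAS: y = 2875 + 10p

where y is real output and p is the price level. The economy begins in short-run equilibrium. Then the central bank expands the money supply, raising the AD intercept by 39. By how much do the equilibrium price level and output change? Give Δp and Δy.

This is a positive demand shock: AD shifts right.
New AD: y = 3707 − 3p.
Set AD = SRAS: 3707 − 3p = 2875 + 10p, so 832 = 13p and p = 64.
y = 3707 − 3·64 = 3515.
Initially p = 61, y = 3485, so Δp = +3 and Δy = +30.

Δp = +3, Δy = +30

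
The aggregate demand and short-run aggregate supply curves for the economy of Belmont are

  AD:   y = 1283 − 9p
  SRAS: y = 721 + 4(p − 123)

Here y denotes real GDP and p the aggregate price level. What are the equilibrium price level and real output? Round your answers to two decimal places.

Write SRAS as y = 721 + 4p − 492 = 229 + 4p.
Set AD = SRAS: 1283 − 9p = 229 + 4p, so 1054 = 13p and p = 81.08.
Substituting into AD, y = 1283 − 9p = 553.31.

p = 81.08, y = 553.31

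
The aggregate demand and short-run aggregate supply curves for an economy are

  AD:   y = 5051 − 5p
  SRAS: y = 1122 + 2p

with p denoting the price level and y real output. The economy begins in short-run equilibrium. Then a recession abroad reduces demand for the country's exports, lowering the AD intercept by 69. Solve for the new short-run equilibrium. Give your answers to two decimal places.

This is a negative demand shock: AD shifts left.
New AD: y = 4982 − 5p.
Set AD = SRAS: 4982 − 5p = 1122 + 2p, so 3860 = 7p and p = 551.43.
Substituting into AD, y = 2224.86.

p = 551.43, y = 2224.86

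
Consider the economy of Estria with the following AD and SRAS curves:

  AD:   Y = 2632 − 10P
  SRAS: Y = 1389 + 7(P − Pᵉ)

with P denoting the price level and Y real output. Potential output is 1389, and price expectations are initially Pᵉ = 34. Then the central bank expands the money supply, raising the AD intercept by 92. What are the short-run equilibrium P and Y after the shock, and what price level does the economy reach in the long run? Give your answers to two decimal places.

Short run: P = 92.53, Y = 1798.71. Long run: P = 133.50.

AD shifts right: new AD is Y = 2724 − 10P. With Pᵉ = 34, SRAS is Y = 1151 + 7P.
Short run: 2724 − 10P = 1151 + 7P gives 1573 = 17P, so P = 92.53 and Y = 2724 − 10P = 1798.71.
Y = 1798.71 is above potential 1389; expectations adjust and SRAS shifts left until Y = 1389.
Long run: on the new AD curve, 1389 = 2724 − 10P gives P = 133.50.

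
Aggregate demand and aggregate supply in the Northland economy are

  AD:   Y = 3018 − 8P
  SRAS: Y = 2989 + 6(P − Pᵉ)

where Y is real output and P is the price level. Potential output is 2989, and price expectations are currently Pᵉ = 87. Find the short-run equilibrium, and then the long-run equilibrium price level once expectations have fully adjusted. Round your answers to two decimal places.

Short run: with Pᵉ = 87, SRAS is Y = 2467 + 6P. Setting AD = SRAS gives 551 = 14P, so P = 39.36 and Y = 3018 − 8P = 2703.14.
Output 2703.14 is below potential 2989, so over time expected prices fall and SRAS shifts right until Y returns to 2989.
Long run: Y = 2989 on the AD curve gives 2989 = 3018 − 8P, so P = 3.63.

Short run: P = 39.36, Y = 2703.14. Long run: P = 3.63.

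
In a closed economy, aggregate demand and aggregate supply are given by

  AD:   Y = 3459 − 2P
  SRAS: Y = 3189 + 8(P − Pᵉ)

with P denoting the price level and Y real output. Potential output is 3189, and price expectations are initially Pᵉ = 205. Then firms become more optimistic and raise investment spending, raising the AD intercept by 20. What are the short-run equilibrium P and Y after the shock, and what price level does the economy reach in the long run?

Short run: P = 193, Y = 3093. Long run: P = 145.

AD shifts right: new AD is Y = 3479 − 2P. With Pᵉ = 205, SRAS is Y = 1549 + 8P.
Short run: 3479 − 2P = 1549 + 8P gives 1930 = 10P, so P = 193 and Y = 3479 − 2·193 = 3093.
Y = 3093 is below potential 3189; expectations adjust and SRAS shifts right until Y = 3189.
Long run: on the new AD curve, 3189 = 3479 − 2P gives P = 145.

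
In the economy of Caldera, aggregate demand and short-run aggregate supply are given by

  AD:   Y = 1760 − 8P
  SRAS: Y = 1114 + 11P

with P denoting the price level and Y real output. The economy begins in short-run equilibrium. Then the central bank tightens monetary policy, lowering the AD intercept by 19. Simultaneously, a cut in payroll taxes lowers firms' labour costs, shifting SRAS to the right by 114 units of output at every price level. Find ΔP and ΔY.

After both shocks: AD is Y = 1741 − 8P and SRAS is Y = 1228 + 11P.
Setting them equal: 513 = 19P, so P = 27.
Y = 1741 − 8·27 = 1525.
Initially P = 34, Y = 1488, so ΔP = -7 and ΔY = +37.

ΔP = -7, ΔY = +37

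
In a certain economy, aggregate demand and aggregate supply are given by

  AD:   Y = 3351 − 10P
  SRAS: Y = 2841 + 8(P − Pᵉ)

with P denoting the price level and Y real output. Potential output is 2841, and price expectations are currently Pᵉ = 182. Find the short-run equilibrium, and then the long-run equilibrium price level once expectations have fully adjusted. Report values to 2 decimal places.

Short run: with Pᵉ = 182, SRAS is Y = 1385 + 8P. Setting AD = SRAS gives 1966 = 18P, so P = 109.22 and Y = 3351 − 10P = 2258.78.
Output 2258.78 is below potential 2841, so over time expected prices fall and SRAS shifts right until Y returns to 2841.
Long run: Y = 2841 on the AD curve gives 2841 = 3351 − 10P, so P = 51.00.

Short run: P = 109.22, Y = 2258.78. Long run: P = 51.00.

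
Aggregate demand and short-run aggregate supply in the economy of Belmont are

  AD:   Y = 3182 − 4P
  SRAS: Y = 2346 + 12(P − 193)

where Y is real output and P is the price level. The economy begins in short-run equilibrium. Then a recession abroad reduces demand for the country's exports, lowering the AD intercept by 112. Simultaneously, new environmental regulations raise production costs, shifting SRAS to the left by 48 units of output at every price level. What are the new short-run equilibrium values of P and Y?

After both shocks: AD is Y = 3070 − 4P and SRAS is Y = 12P − 18.
Setting them equal: 3088 = 16P, so P = 193.
Y = 3070 − 4·193 = 2298.

P = 193, Y = 2298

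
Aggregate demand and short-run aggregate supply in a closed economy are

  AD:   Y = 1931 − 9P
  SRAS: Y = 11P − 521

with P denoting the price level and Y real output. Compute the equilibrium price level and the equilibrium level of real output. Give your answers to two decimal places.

P = 122.60, Y = 827.60

Set AD = SRAS: 1931 − 9P = 11P − 521, so 2452 = 20P and P = 122.60.
Substituting into AD, Y = 1931 − 9P = 827.60.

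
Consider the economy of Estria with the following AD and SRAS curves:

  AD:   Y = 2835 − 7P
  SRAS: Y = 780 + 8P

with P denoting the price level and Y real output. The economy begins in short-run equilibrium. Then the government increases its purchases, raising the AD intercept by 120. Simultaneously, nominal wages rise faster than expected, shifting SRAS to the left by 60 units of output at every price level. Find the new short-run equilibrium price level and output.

After both shocks: AD is Y = 2955 − 7P and SRAS is Y = 720 + 8P.
Setting them equal: 2235 = 15P, so P = 149.
Y = 2955 − 7·149 = 1912.

P = 149, Y = 1912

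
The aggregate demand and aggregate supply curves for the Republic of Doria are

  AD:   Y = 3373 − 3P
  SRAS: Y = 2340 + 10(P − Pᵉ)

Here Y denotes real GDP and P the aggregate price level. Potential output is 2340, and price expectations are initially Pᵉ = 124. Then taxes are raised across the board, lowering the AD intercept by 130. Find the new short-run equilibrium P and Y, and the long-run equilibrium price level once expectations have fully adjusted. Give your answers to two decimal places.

Short run: P = 164.85, Y = 2748.46. Long run: P = 301.00.

AD shifts left: new AD is Y = 3243 − 3P. With Pᵉ = 124, SRAS is Y = 1100 + 10P.
Short run: 3243 − 3P = 1100 + 10P gives 2143 = 13P, so P = 164.85 and Y = 3243 − 3P = 2748.46.
Y = 2748.46 is above potential 2340; expectations adjust and SRAS shifts left until Y = 2340.
Long run: on the new AD curve, 2340 = 3243 − 3P gives P = 301.00.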